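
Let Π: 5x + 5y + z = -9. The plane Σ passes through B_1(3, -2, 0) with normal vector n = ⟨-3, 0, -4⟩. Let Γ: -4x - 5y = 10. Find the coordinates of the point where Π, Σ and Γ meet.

(-5, 2, 6)

Σ: n·r = n·B_1 gives -3x - 4z = -9.
Solving the 3×3 linear system 5x + 5y + z = -9, -3x - 4z = -9, -4x - 5y = 10 (e.g. by elimination or Cramer's rule, determinant = -5) gives (-5, 2, 6).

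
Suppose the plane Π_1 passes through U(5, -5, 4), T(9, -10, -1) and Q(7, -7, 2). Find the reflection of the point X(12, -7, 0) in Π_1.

(12, -9, 2)

UT = (4, -5, -5), UQ = (2, -2, -2); a normal to Π_1 is UT × UQ = (0, -2, 2).
Using U: Π_1 has equation -2y + 2z = 18.
λ = (n·X − d)/|n|² = (14 − 18)/8 = -1/2.
Reflection = X − 2λn = (12, -7, 0) − (-1)·(0, -2, 2) = (12, -9, 2).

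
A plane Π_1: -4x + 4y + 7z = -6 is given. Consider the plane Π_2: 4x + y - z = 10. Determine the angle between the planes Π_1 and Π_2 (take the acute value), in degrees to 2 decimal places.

60.16

cos θ = |n₁·n₂| / (|n₁||n₂|) = |-19| / (√81 · √18).
θ = arccos(0.49759) ≈ 60.16°.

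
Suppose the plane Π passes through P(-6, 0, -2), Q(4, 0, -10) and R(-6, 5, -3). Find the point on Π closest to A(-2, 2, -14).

(2, 3, -9)

PQ = (10, 0, -8), PR = (0, 5, -1); a normal to Π is PQ × PR = (40, 10, 50).
Using P: Π has equation 40x + 10y + 50z = -340.
Foot = A − λn with λ = (n·A − d)/|n|² = (-760 − (-340))/4200 = -1/10.
Foot = (-2, 2, -14) − (-1/10)·(40, 10, 50) = (2, 3, -9).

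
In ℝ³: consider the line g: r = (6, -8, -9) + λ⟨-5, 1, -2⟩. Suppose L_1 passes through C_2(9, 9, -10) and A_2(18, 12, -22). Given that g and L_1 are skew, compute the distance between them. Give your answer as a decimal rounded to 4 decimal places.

16.1312

A direction vector for L_1 is A_2 − C_2 = (9, 3, -12).
Common perpendicular direction n = (-5, 1, -2) × (9, 3, -12) = (-6, -78, -24).
With w = (9, 9, -10) − (6, -8, -9) = (3, 17, -1), w · n = -1320.
Distance = |w · n| / |n| = |-1320| / √6696 ≈ 16.1312.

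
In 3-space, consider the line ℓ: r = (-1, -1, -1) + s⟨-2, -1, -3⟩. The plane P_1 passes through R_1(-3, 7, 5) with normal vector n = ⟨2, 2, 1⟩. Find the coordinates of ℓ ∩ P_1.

(3, 1, 5)

P_1: n·r = n·R_1 gives 2x + 2y + z = 13.
Substitute r = (-1, -1, -1) + t(-2, -1, -3) into the plane: -5 + (-9)t = 13, so t = -2.
Intersection: (-1, -1, -1) + (-2)·(-2, -1, -3) = (3, 1, 5).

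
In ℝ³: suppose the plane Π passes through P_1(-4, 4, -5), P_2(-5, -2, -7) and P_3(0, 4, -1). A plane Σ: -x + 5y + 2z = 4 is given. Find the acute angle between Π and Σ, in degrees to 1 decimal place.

P_1P_2 = (-1, -6, -2), P_1P_3 = (4, 0, 4); a normal to Π is P_1P_2 × P_1P_3 = (-24, -4, 24).
Using P_1: Π has equation -24x - 4y + 24z = -40.
cos θ = |n₁·n₂| / (|n₁||n₂|) = |52| / (√1168 · √30).
θ = arccos(0.27779) ≈ 73.9°.

73.9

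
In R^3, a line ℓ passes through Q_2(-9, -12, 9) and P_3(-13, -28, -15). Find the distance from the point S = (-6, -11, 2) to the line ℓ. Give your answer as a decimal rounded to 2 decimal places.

A direction vector for ℓ is P_3 − Q_2 = (-4, -16, -24).
Taking (-9, -12, 9) on ℓ with direction v = (-4, -16, -24): w = S − (-9, -12, 9) = (3, 1, -7), and w × v = (-136, 100, -44).
Distance = |w × v| / |v| = √30432 / √848 ≈ 5.99.

5.99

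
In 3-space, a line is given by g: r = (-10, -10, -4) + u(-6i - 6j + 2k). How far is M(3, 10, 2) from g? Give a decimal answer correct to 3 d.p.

12.239

Taking (-10, -10, -4) on g with direction v = (-6, -6, 2): w = M − (-10, -10, -4) = (13, 20, 6), and w × v = (76, -62, 42).
Distance = |w × v| / |v| = √11384 / √76 ≈ 12.239.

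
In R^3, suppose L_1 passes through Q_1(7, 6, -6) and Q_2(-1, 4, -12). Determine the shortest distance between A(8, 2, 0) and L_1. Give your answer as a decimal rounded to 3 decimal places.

6.367

A direction vector for L_1 is Q_2 − Q_1 = (-8, -2, -6).
Taking (7, 6, -6) on L_1 with direction v = (-8, -2, -6): w = A − (7, 6, -6) = (1, -4, 6), and w × v = (36, -42, -34).
Distance = |w × v| / |v| = √4216 / √104 ≈ 6.367.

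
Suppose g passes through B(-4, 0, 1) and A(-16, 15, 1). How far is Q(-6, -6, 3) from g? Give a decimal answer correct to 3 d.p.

A direction vector for g is A − B = (-12, 15, 0).
Taking (-4, 0, 1) on g with direction v = (-12, 15, 0): w = Q − (-4, 0, 1) = (-2, -6, 2), and w × v = (-30, -24, -102).
Distance = |w × v| / |v| = √11880 / √369 ≈ 5.674.

5.674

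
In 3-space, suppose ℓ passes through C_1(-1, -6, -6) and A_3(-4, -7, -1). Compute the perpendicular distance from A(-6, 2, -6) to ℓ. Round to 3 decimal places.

A direction vector for ℓ is A_3 − C_1 = (-3, -1, 5).
Taking (-1, -6, -6) on ℓ with direction v = (-3, -1, 5): w = A − (-1, -6, -6) = (-5, 8, 0), and w × v = (40, 25, 29).
Distance = |w × v| / |v| = √3066 / √35 ≈ 9.359.

9.359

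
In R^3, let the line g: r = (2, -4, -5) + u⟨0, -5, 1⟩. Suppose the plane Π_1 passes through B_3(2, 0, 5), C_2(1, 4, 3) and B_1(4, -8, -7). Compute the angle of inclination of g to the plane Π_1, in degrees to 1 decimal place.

13.8

B_3C_2 = (-1, 4, -2), B_3B_1 = (2, -8, -12); a normal to Π_1 is B_3C_2 × B_3B_1 = (-64, -16, 0).
Using B_3: Π_1 has equation -64x - 16y = -128.
sin θ = |n·v| / (|n||v|) = |80| / (√4352 · √26) = 0.23783.
θ ≈ 13.8°.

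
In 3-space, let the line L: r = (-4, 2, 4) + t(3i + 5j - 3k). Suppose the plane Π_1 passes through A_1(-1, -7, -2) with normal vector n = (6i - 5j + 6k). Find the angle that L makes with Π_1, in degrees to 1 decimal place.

Π_1: n·r = n·A_1 gives 6x - 5y + 6z = 17.
sin θ = |n·v| / (|n||v|) = |-25| / (√97 · √43) = 0.38710.
θ ≈ 22.8°.

22.8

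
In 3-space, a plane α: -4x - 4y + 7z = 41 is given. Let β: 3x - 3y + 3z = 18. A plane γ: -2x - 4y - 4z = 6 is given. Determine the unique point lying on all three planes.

Solving the 3×3 linear system -4x - 4y + 7z = 41, 3x - 3y + 3z = 18, -2x - 4y - 4z = 6 (e.g. by elimination or Cramer's rule, determinant = -246) gives (-1, -4, 3).

(-1, -4, 3)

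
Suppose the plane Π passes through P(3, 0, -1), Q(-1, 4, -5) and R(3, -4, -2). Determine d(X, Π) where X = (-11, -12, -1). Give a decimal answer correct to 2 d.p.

12.65

PQ = (-4, 4, -4), PR = (0, -4, -1); a normal to Π is PQ × PR = (-20, -4, 16).
Using P: Π has equation -20x - 4y + 16z = -76.
n·X − d = (-20)·(-11) + (-4)·(-12) + (16)·(-1) − (-76) = 328; |n| = √672.
Distance = |328| / √672 = 328/√672 ≈ 12.65.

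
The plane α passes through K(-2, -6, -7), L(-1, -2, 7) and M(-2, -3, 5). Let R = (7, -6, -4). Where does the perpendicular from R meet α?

(5, -2, -5)

KL = (1, 4, 14), KM = (0, 3, 12); a normal to α is KL × KM = (6, -12, 3).
Using K: α has equation 6x - 12y + 3z = 39.
Foot = R − λn with λ = (n·R − d)/|n|² = (102 − 39)/189 = 1/3.
Foot = (7, -6, -4) − (1/3)·(6, -12, 3) = (5, -2, -5).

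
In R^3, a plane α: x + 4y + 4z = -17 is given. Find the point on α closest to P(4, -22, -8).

Foot = P − λn with λ = (n·P − d)/|n|² = (-116 − (-17))/33 = -3.
Foot = (4, -22, -8) − (-3)·(1, 4, 4) = (7, -10, 4).

(7, -10, 4)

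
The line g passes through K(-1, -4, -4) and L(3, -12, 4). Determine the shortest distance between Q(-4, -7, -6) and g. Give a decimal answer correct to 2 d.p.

4.68

A direction vector for g is L − K = (4, -8, 8).
Taking (-1, -4, -4) on g with direction v = (4, -8, 8): w = Q − (-1, -4, -4) = (-3, -3, -2), and w × v = (-40, 16, 36).
Distance = |w × v| / |v| = √3152 / √144 ≈ 4.68.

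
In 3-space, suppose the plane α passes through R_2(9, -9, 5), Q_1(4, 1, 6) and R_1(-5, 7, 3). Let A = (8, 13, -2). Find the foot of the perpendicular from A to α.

(2, 9, 8)

R_2Q_1 = (-5, 10, 1), R_2R_1 = (-14, 16, -2); a normal to α is R_2Q_1 × R_2R_1 = (-36, -24, 60).
Using R_2: α has equation -36x - 24y + 60z = 192.
Foot = A − λn with λ = (n·A − d)/|n|² = (-720 − 192)/5472 = -1/6.
Foot = (8, 13, -2) − (-1/6)·(-36, -24, 60) = (2, 9, 8).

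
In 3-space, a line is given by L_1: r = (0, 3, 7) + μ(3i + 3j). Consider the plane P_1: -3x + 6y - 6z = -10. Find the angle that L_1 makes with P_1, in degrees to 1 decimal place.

13.6

sin θ = |n·v| / (|n||v|) = |9| / (√81 · √18) = 0.23570.
θ ≈ 13.6°.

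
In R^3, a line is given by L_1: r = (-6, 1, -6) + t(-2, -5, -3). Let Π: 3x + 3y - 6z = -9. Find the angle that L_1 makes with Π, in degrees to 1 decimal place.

sin θ = |n·v| / (|n||v|) = |-3| / (√54 · √38) = 0.06623.
θ ≈ 3.8°.

3.8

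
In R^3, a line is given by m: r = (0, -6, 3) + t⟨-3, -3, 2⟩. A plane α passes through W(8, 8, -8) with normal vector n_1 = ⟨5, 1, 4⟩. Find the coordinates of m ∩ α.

(3, -3, 1)

α: n_1·r = n_1·W gives 5x + y + 4z = 16.
Substitute r = (0, -6, 3) + t(-3, -3, 2) into the plane: 6 + (-10)t = 16, so t = -1.
Intersection: (0, -6, 3) + (-1)·(-3, -3, 2) = (3, -3, 1).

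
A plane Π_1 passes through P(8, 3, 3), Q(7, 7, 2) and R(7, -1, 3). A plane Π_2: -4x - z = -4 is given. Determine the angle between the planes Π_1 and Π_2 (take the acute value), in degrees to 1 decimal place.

77.6

PQ = (-1, 4, -1), PR = (-1, -4, 0); a normal to Π_1 is PQ × PR = (-4, 1, 8).
Using P: Π_1 has equation -4x + y + 8z = -5.
cos θ = |n₁·n₂| / (|n₁||n₂|) = |8| / (√81 · √17).
θ = arccos(0.21559) ≈ 77.6°.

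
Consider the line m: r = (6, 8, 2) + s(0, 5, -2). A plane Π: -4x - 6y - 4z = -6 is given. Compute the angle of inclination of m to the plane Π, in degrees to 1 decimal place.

sin θ = |n·v| / (|n||v|) = |-22| / (√68 · √29) = 0.49542.
θ ≈ 29.7°.

29.7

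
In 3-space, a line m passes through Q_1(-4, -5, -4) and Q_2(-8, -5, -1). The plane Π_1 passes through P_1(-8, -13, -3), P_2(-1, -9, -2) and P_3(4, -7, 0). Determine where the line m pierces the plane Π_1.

A direction vector for m is Q_2 − Q_1 = (-4, 0, 3).
P_1P_2 = (7, 4, 1), P_1P_3 = (12, 6, 3); a normal to Π_1 is P_1P_2 × P_1P_3 = (6, -9, -6).
Using P_1: Π_1 has equation 6x - 9y - 6z = 87.
Substitute r = (-4, -5, -4) + t(-4, 0, 3) into the plane: 45 + (-42)t = 87, so t = -1.
Intersection: (-4, -5, -4) + (-1)·(-4, 0, 3) = (0, -5, -7).

(0, -5, -7)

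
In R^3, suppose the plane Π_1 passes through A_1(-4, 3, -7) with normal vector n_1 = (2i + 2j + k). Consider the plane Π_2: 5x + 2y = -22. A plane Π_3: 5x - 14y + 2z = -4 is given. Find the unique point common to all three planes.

(-4, -1, 1)

Π_1: n_1·r = n_1·A_1 gives 2x + 2y + z = -9.
Solving the 3×3 linear system 2x + 2y + z = -9, 5x + 2y = -22, 5x - 14y + 2z = -4 (e.g. by elimination or Cramer's rule, determinant = -92) gives (-4, -1, 1).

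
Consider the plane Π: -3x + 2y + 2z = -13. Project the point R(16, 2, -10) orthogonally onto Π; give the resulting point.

(7, 8, -4)

Foot = R − λn with λ = (n·R − d)/|n|² = (-64 − (-13))/17 = -3.
Foot = (16, 2, -10) − (-3)·(-3, 2, 2) = (7, 8, -4).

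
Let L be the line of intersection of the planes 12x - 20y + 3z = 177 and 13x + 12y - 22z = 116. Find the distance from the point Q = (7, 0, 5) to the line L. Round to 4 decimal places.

6.5760

Direction of L: (12, -20, 3) × (13, 12, -22) = (404, 303, 404).
A point on L: solving the two plane equations with x = 2 gives (2, -9, -9).
Taking (2, -9, -9) on L with direction v = (404, 303, 404): w = Q − (2, -9, -9) = (5, 9, 14), and w × v = (-606, 3636, -2121).
Distance = |w × v| / |v| = √18086373 / √418241 ≈ 6.5760.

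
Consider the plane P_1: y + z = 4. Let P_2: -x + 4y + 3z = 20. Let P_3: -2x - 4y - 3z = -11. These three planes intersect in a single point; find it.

Solving the 3×3 linear system y + z = 4, -x + 4y + 3z = 20, -2x - 4y - 3z = -11 (e.g. by elimination or Cramer's rule, determinant = 3) gives (-3, 5, -1).

(-3, 5, -1)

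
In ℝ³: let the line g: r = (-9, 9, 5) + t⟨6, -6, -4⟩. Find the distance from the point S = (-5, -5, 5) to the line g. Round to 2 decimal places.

Taking (-9, 9, 5) on g with direction v = (6, -6, -4): w = S − (-9, 9, 5) = (4, -14, 0), and w × v = (56, 16, 60).
Distance = |w × v| / |v| = √6992 / √88 ≈ 8.91.

8.91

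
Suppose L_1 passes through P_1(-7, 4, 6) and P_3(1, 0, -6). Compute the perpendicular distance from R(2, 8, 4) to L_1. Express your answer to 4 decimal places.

8.5105

A direction vector for L_1 is P_3 − P_1 = (8, -4, -12).
Taking (-7, 4, 6) on L_1 with direction v = (8, -4, -12): w = R − (-7, 4, 6) = (9, 4, -2), and w × v = (-56, 92, -68).
Distance = |w × v| / |v| = √16224 / √224 ≈ 8.5105.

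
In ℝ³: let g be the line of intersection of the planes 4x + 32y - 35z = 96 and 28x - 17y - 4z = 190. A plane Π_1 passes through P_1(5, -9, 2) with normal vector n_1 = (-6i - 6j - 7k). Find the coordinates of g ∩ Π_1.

(5, -2, -4)

Direction of g: (4, 32, -35) × (28, -17, -4) = (-723, -964, -964).
A point on g: solving the two plane equations with x = -4 gives (-4, -14, -16).
Π_1: n_1·r = n_1·P_1 gives -6x - 6y - 7z = 10.
Substitute r = (-4, -14, -16) + t(-723, -964, -964) into the plane: 220 + 16870t = 10, so t = -3/241.
Intersection: (-4, -14, -16) + (-3/241)·(-723, -964, -964) = (5, -2, -4).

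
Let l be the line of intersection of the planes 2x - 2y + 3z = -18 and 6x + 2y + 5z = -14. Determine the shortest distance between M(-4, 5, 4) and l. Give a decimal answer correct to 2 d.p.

2.98

Direction of l: (2, -2, 3) × (6, 2, 5) = (-16, 8, 16).
A point on l: solving the two plane equations with x = 0 gives (0, 3, -4).
Taking (0, 3, -4) on l with direction v = (-16, 8, 16): w = M − (0, 3, -4) = (-4, 2, 8), and w × v = (-32, -64, 0).
Distance = |w × v| / |v| = √5120 / √576 ≈ 2.98.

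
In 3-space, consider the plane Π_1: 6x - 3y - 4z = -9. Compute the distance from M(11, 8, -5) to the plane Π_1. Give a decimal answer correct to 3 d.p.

9.091

n·M − d = (6)·(11) + (-3)·(8) + (-4)·(-5) − (-9) = 71; |n| = √61.
Distance = |71| / √61 = 71/√61 ≈ 9.091.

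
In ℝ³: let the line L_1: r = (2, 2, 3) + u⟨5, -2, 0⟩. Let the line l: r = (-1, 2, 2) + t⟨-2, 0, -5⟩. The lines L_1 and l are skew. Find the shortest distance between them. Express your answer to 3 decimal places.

Common perpendicular direction n = (5, -2, 0) × (-2, 0, -5) = (10, 25, -4).
With w = (-1, 2, 2) − (2, 2, 3) = (-3, 0, -1), w · n = -26.
Distance = |w · n| / |n| = |-26| / √741 ≈ 0.955.

0.955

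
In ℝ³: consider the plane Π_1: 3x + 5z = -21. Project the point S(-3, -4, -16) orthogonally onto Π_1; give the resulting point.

Foot = S − λn with λ = (n·S − d)/|n|² = (-89 − (-21))/34 = -2.
Foot = (-3, -4, -16) − (-2)·(3, 0, 5) = (3, -4, -6).

(3, -4, -6)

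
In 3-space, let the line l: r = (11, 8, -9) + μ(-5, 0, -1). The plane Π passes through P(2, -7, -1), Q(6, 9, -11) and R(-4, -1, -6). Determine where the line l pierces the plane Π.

PQ = (4, 16, -10), PR = (-6, 6, -5); a normal to Π is PQ × PR = (-20, 80, 120).
Using P: Π has equation -20x + 80y + 120z = -720.
Substitute r = (11, 8, -9) + t(-5, 0, -1) into the plane: -660 + (-20)t = -720, so t = 3.
Intersection: (11, 8, -9) + 3·(-5, 0, -1) = (-4, 8, -12).

(-4, 8, -12)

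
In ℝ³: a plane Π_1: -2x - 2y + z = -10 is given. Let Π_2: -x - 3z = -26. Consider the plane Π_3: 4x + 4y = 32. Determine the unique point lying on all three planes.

(8, 0, 6)

Solving the 3×3 linear system -2x - 2y + z = -10, -x - 3z = -26, 4x + 4y = 32 (e.g. by elimination or Cramer's rule, determinant = -4) gives (8, 0, 6).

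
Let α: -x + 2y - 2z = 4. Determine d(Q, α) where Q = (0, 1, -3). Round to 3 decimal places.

1.333

n·Q − d = (-1)·(0) + (2)·(1) + (-2)·(-3) − 4 = 4; |n| = √9.
Distance = |4| / √9 = 4/√9 ≈ 1.333.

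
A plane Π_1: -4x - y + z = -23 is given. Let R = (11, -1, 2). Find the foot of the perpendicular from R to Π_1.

Foot = R − λn with λ = (n·R − d)/|n|² = (-41 − (-23))/18 = -1.
Foot = (11, -1, 2) − (-1)·(-4, -1, 1) = (7, -2, 3).

(7, -2, 3)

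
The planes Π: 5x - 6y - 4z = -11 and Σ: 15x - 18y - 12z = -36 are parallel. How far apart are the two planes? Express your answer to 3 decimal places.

0.114

Rescale Σ by 1/3: 5x - 6y - 4z = -12. Then distance = |-11 − (-12)| / √77 ≈ 0.114.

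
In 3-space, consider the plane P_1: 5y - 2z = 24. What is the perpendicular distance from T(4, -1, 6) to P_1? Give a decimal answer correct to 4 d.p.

n·T − d = (0)·(4) + (5)·(-1) + (-2)·(6) − 24 = -41; |n| = √29.
Distance = |-41| / √29 = 41/√29 ≈ 7.6135.

7.6135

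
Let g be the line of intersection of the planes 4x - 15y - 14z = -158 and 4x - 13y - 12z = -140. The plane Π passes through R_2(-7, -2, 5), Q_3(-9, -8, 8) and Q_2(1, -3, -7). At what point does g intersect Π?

(-7, 4, 5)

Direction of g: (4, -15, -14) × (4, -13, -12) = (-2, -8, 8).
A point on g: solving the two plane equations with x = -10 gives (-10, -8, 17).
R_2Q_3 = (-2, -6, 3), R_2Q_2 = (8, -1, -12); a normal to Π is R_2Q_3 × R_2Q_2 = (75, 0, 50).
Using R_2: Π has equation 75x + 50z = -275.
Substitute r = (-10, -8, 17) + t(-2, -8, 8) into the plane: 100 + 250t = -275, so t = -3/2.
Intersection: (-10, -8, 17) + (-3/2)·(-2, -8, 8) = (-7, 4, 5).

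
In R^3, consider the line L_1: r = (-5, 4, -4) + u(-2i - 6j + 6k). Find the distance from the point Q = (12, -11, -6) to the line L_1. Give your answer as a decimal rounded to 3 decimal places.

22.193

Taking (-5, 4, -4) on L_1 with direction v = (-2, -6, 6): w = Q − (-5, 4, -4) = (17, -15, -2), and w × v = (-102, -98, -132).
Distance = |w × v| / |v| = √37432 / √76 ≈ 22.193.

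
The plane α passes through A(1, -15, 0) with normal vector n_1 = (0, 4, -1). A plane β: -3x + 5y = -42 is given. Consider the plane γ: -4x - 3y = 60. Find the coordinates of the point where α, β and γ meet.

(-6, -12, 12)

α: n_1·r = n_1·A gives 4y - z = -60.
Solving the 3×3 linear system 4y - z = -60, -3x + 5y = -42, -4x - 3y = 60 (e.g. by elimination or Cramer's rule, determinant = -29) gives (-6, -12, 12).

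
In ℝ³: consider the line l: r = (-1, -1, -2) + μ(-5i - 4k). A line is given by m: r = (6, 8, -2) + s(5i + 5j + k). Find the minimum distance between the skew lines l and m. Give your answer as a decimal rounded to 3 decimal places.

0.141

Common perpendicular direction n = (-5, 0, -4) × (5, 5, 1) = (20, -15, -25).
With w = (6, 8, -2) − (-1, -1, -2) = (7, 9, 0), w · n = 5.
Distance = |w · n| / |n| = |5| / √1250 ≈ 0.141.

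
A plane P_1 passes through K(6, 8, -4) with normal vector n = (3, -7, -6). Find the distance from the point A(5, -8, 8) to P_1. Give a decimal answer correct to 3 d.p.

P_1: n·r = n·K gives 3x - 7y - 6z = -14.
n·A − d = (3)·(5) + (-7)·(-8) + (-6)·(8) − (-14) = 37; |n| = √94.
Distance = |37| / √94 = 37/√94 ≈ 3.816.

3.816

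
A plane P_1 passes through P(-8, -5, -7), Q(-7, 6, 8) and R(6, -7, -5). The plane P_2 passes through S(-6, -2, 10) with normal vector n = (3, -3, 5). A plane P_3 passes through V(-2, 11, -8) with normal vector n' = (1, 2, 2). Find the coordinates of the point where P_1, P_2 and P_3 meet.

PQ = (1, 11, 15), PR = (14, -2, 2); a normal to P_1 is PQ × PR = (52, 208, -156).
Using P: P_1 has equation 52x + 208y - 156z = -364.
P_2: n·r = n·S gives 3x - 3y + 5z = 38.
P_3: n'·r = n'·V gives x + 2y + 2z = 4.
Solving the 3×3 linear system 52x + 208y - 156z = -364, 3x - 3y + 5z = 38, x + 2y + 2z = 4 (e.g. by elimination or Cramer's rule, determinant = -2444) gives (8, -3, 1).

(8, -3, 1)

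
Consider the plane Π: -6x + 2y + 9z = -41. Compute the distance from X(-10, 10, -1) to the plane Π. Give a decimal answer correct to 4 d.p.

n·X − d = (-6)·(-10) + (2)·(10) + (9)·(-1) − (-41) = 112; |n| = √121.
Distance = |112| / √121 = 112/√121 ≈ 10.1818.

10.1818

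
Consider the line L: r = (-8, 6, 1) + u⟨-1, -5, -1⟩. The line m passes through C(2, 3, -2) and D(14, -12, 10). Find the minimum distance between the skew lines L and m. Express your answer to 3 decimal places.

9.192

A direction vector for m is D − C = (12, -15, 12).
Common perpendicular direction n = (-1, -5, -1) × (12, -15, 12) = (-75, 0, 75).
With w = (2, 3, -2) − (-8, 6, 1) = (10, -3, -3), w · n = -975.
Distance = |w · n| / |n| = |-975| / √11250 ≈ 9.192.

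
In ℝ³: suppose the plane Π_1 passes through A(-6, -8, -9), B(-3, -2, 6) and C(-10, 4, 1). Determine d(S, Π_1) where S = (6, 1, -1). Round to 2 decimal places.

10.96

AB = (3, 6, 15), AC = (-4, 12, 10); a normal to Π_1 is AB × AC = (-120, -90, 60).
Using A: Π_1 has equation -120x - 90y + 60z = 900.
n·S − d = (-120)·(6) + (-90)·(1) + (60)·(-1) − 900 = -1770; |n| = √26100.
Distance = |-1770| / √26100 = 1770/√26100 ≈ 10.96.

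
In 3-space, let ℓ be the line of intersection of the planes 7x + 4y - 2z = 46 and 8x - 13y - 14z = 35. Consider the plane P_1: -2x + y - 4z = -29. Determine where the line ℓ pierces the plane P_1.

Direction of ℓ: (7, 4, -2) × (8, -13, -14) = (-82, 82, -123).
A point on ℓ: solving the two plane equations with x = 10 gives (10, -3, 6).
Substitute r = (10, -3, 6) + t(-82, 82, -123) into the plane: -47 + 738t = -29, so t = 1/41.
Intersection: (10, -3, 6) + (1/41)·(-82, 82, -123) = (8, -1, 3).

(8, -1, 3)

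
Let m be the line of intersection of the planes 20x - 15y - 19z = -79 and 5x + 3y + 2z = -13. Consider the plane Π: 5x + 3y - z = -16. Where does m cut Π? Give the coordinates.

(-3, 0, 1)

Direction of m: (20, -15, -19) × (5, 3, 2) = (27, -135, 135).
A point on m: solving the two plane equations with x = -1 gives (-1, -10, 11).
Substitute r = (-1, -10, 11) + t(27, -135, 135) into the plane: -46 + (-405)t = -16, so t = -2/27.
Intersection: (-1, -10, 11) + (-2/27)·(27, -135, 135) = (-3, 0, 1).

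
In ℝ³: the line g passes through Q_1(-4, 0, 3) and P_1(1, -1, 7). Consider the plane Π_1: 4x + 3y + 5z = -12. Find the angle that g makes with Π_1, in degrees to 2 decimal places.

53.84

A direction vector for g is P_1 − Q_1 = (5, -1, 4).
sin θ = |n·v| / (|n||v|) = |37| / (√50 · √42) = 0.80741.
θ ≈ 53.84°.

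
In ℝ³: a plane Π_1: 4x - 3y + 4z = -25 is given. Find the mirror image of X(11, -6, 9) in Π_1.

(-13, 12, -15)

λ = (n·X − d)/|n|² = (98 − (-25))/41 = 3.
Reflection = X − 2λn = (11, -6, 9) − 6·(4, -3, 4) = (-13, 12, -15).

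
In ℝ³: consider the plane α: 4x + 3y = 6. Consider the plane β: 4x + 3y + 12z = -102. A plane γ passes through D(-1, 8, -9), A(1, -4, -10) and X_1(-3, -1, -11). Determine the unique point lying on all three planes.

(3, -2, -9)

DA = (2, -12, -1), DX_1 = (-2, -9, -2); a normal to γ is DA × DX_1 = (15, 6, -42).
Using D: γ has equation 15x + 6y - 42z = 411.
Solving the 3×3 linear system 4x + 3y = 6, 4x + 3y + 12z = -102, 15x + 6y - 42z = 411 (e.g. by elimination or Cramer's rule, determinant = 252) gives (3, -2, -9).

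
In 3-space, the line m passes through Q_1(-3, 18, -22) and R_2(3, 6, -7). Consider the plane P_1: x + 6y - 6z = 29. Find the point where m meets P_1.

A direction vector for m is R_2 − Q_1 = (6, -12, 15).
Substitute r = (-3, 18, -22) + t(6, -12, 15) into the plane: 237 + (-156)t = 29, so t = 4/3.
Intersection: (-3, 18, -22) + (4/3)·(6, -12, 15) = (5, 2, -2).

(5, 2, -2)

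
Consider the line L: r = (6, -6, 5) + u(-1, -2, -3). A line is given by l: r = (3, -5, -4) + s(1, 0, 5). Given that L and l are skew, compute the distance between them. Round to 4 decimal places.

1.3472

Common perpendicular direction n = (-1, -2, -3) × (1, 0, 5) = (-10, 2, 2).
With w = (3, -5, -4) − (6, -6, 5) = (-3, 1, -9), w · n = 14.
Distance = |w · n| / |n| = |14| / √108 ≈ 1.3472.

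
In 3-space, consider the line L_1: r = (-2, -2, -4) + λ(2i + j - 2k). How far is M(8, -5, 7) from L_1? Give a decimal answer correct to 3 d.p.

15.074

Taking (-2, -2, -4) on L_1 with direction v = (2, 1, -2): w = M − (-2, -2, -4) = (10, -3, 11), and w × v = (-5, 42, 16).
Distance = |w × v| / |v| = √2045 / √9 ≈ 15.074.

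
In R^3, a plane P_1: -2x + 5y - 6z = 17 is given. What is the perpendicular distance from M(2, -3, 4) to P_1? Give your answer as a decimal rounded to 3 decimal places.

7.442

n·M − d = (-2)·(2) + (5)·(-3) + (-6)·(4) − 17 = -60; |n| = √65.
Distance = |-60| / √65 = 60/√65 ≈ 7.442.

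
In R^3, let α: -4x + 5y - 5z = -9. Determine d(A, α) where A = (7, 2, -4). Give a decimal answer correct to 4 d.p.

1.3540

n·A − d = (-4)·(7) + (5)·(2) + (-5)·(-4) − (-9) = 11; |n| = √66.
Distance = |11| / √66 = 11/√66 ≈ 1.3540.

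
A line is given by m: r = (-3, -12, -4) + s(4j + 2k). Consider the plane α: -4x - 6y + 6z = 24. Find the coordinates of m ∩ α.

(-3, 0, 2)

Substitute r = (-3, -12, -4) + t(0, 4, 2) into the plane: 60 + (-12)t = 24, so t = 3.
Intersection: (-3, -12, -4) + 3·(0, 4, 2) = (-3, 0, 2).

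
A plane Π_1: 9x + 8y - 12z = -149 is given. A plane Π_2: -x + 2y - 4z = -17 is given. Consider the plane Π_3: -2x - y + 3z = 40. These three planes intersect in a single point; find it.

Solving the 3×3 linear system 9x + 8y - 12z = -149, -x + 2y - 4z = -17, -2x - y + 3z = 40 (e.g. by elimination or Cramer's rule, determinant = 46) gives (-9, 5, 9).

(-9, 5, 9)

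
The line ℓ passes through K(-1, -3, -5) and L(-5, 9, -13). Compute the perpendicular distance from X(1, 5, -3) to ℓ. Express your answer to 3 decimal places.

A direction vector for ℓ is L − K = (-4, 12, -8).
Taking (-1, -3, -5) on ℓ with direction v = (-4, 12, -8): w = X − (-1, -3, -5) = (2, 8, 2), and w × v = (-88, 8, 56).
Distance = |w × v| / |v| = √10944 / √224 ≈ 6.990.

6.990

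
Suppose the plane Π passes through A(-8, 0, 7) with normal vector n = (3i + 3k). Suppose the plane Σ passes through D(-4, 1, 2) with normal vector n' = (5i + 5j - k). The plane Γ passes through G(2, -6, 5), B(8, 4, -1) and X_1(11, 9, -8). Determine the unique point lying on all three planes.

(2, -6, -3)

Π: n·r = n·A gives 3x + 3z = -3.
Σ: n'·r = n'·D gives 5x + 5y - z = -17.
GB = (6, 10, -6), GX_1 = (9, 15, -13); a normal to Γ is GB × GX_1 = (-40, 24, 0).
Using G: Γ has equation -40x + 24y = -224.
Solving the 3×3 linear system 3x + 3z = -3, 5x + 5y - z = -17, -40x + 24y = -224 (e.g. by elimination or Cramer's rule, determinant = 1032) gives (2, -6, -3).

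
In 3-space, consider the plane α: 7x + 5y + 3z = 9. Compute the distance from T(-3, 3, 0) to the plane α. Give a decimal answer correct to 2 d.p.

n·T − d = (7)·(-3) + (5)·(3) + (3)·(0) − 9 = -15; |n| = √83.
Distance = |-15| / √83 = 15/√83 ≈ 1.65.

1.65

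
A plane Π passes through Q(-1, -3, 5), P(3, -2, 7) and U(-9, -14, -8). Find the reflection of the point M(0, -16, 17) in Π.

(6, 8, -7)

QP = (4, 1, 2), QU = (-8, -11, -13); a normal to Π is QP × QU = (9, 36, -36).
Using Q: Π has equation 9x + 36y - 36z = -297.
λ = (n·M − d)/|n|² = (-1188 − (-297))/2673 = -1/3.
Reflection = M − 2λn = (0, -16, 17) − (-2/3)·(9, 36, -36) = (6, 8, -7).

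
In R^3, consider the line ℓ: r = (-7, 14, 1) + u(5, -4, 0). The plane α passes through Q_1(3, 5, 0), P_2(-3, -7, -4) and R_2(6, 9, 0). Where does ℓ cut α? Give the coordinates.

(3, 6, 1)

Q_1P_2 = (-6, -12, -4), Q_1R_2 = (3, 4, 0); a normal to α is Q_1P_2 × Q_1R_2 = (16, -12, 12).
Using Q_1: α has equation 16x - 12y + 12z = -12.
Substitute r = (-7, 14, 1) + t(5, -4, 0) into the plane: -268 + 128t = -12, so t = 2.
Intersection: (-7, 14, 1) + 2·(5, -4, 0) = (3, 6, 1).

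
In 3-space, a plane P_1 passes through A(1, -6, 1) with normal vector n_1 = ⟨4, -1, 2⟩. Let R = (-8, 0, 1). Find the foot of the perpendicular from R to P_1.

(0, -2, 5)

P_1: n_1·r = n_1·A gives 4x - y + 2z = 12.
Foot = R − λn with λ = (n·R − d)/|n|² = (-30 − 12)/21 = -2.
Foot = (-8, 0, 1) − (-2)·(4, -1, 2) = (0, -2, 5).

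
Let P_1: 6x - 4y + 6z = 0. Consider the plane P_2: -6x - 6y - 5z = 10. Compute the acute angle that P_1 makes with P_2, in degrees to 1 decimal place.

cos θ = |n₁·n₂| / (|n₁||n₂|) = |-42| / (√88 · √97).
θ = arccos(0.45459) ≈ 63.0°.

63.0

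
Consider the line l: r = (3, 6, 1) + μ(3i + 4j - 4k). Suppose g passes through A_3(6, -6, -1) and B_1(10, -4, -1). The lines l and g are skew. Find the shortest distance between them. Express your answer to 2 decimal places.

11.52

A direction vector for g is B_1 − A_3 = (4, 2, 0).
Common perpendicular direction n = (3, 4, -4) × (4, 2, 0) = (8, -16, -10).
With w = (6, -6, -1) − (3, 6, 1) = (3, -12, -2), w · n = 236.
Distance = |w · n| / |n| = |236| / √420 ≈ 11.52.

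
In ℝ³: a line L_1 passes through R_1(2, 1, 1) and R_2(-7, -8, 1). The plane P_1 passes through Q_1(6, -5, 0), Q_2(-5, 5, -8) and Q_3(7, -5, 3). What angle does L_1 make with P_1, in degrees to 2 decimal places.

A direction vector for L_1 is R_2 − R_1 = (-9, -9, 0).
Q_1Q_2 = (-11, 10, -8), Q_1Q_3 = (1, 0, 3); a normal to P_1 is Q_1Q_2 × Q_1Q_3 = (30, 25, -10).
Using Q_1: P_1 has equation 30x + 25y - 10z = 55.
sin θ = |n·v| / (|n||v|) = |-495| / (√1625 · √162) = 0.96476.
θ ≈ 74.74°.

74.74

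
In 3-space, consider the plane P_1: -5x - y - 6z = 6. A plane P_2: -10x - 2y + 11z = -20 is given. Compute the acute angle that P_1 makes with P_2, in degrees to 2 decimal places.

83.19

cos θ = |n₁·n₂| / (|n₁||n₂|) = |-14| / (√62 · √225).
θ = arccos(0.11853) ≈ 83.19°.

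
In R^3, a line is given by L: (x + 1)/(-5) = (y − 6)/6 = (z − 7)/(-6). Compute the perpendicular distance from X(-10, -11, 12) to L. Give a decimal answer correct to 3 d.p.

L has direction (-5, 6, -6) through (-1, 6, 7).
Taking (-1, 6, 7) on L with direction v = (-5, 6, -6): w = X − (-1, 6, 7) = (-9, -17, 5), and w × v = (72, -79, -139).
Distance = |w × v| / |v| = √30746 / √97 ≈ 17.804.

17.804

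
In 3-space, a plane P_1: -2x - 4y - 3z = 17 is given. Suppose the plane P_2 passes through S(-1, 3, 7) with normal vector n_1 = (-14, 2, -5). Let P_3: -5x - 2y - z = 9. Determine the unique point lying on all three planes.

P_2: n_1·r = n_1·S gives -14x + 2y - 5z = -15.
Solving the 3×3 linear system -2x - 4y - 3z = 17, -14x + 2y - 5z = -15, -5x - 2y - z = 9 (e.g. by elimination or Cramer's rule, determinant = -134) gives (0, -5, 1).

(0, -5, 1)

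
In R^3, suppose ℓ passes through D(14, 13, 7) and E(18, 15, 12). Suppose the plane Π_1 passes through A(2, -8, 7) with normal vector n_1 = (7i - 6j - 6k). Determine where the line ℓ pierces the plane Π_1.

(2, 7, -8)

A direction vector for ℓ is E − D = (4, 2, 5).
Π_1: n_1·r = n_1·A gives 7x - 6y - 6z = 20.
Substitute r = (14, 13, 7) + t(4, 2, 5) into the plane: -22 + (-14)t = 20, so t = -3.
Intersection: (14, 13, 7) + (-3)·(4, 2, 5) = (2, 7, -8).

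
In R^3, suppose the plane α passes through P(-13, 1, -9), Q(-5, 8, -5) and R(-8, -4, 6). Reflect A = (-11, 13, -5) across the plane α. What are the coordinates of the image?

(-1, 5, -11)

PQ = (8, 7, 4), PR = (5, -5, 15); a normal to α is PQ × PR = (125, -100, -75).
Using P: α has equation 125x - 100y - 75z = -1050.
λ = (n·A − d)/|n|² = (-2300 − (-1050))/31250 = -1/25.
Reflection = A − 2λn = (-11, 13, -5) − (-2/25)·(125, -100, -75) = (-1, 5, -11).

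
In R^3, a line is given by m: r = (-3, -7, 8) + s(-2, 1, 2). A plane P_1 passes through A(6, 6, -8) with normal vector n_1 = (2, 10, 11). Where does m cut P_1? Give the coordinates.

P_1: n_1·r = n_1·A gives 2x + 10y + 11z = -16.
Substitute r = (-3, -7, 8) + t(-2, 1, 2) into the plane: 12 + 28t = -16, so t = -1.
Intersection: (-3, -7, 8) + (-1)·(-2, 1, 2) = (-1, -8, 6).

(-1, -8, 6)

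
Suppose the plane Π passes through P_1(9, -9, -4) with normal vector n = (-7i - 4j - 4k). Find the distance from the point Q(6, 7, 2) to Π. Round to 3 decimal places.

Π: n·r = n·P_1 gives -7x - 4y - 4z = -11.
n·Q − d = (-7)·(6) + (-4)·(7) + (-4)·(2) − (-11) = -67; |n| = √81.
Distance = |-67| / √81 = 67/√81 ≈ 7.444.

7.444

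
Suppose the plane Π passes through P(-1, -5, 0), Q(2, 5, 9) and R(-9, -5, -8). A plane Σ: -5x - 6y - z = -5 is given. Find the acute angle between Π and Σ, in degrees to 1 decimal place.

PQ = (3, 10, 9), PR = (-8, 0, -8); a normal to Π is PQ × PR = (-80, -48, 80).
Using P: Π has equation -80x - 48y + 80z = 320.
cos θ = |n₁·n₂| / (|n₁||n₂|) = |608| / (√15104 · √62).
θ = arccos(0.62829) ≈ 51.1°.

51.1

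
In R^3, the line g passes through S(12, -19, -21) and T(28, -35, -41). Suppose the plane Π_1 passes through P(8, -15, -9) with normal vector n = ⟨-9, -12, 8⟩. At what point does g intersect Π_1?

(0, -7, -6)

A direction vector for g is T − S = (16, -16, -20).
Π_1: n·r = n·P gives -9x - 12y + 8z = 36.
Substitute r = (12, -19, -21) + t(16, -16, -20) into the plane: -48 + (-112)t = 36, so t = -3/4.
Intersection: (12, -19, -21) + (-3/4)·(16, -16, -20) = (0, -7, -6).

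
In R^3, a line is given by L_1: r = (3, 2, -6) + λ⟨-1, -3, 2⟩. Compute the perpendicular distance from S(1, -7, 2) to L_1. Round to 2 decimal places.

2.09

Taking (3, 2, -6) on L_1 with direction v = (-1, -3, 2): w = S − (3, 2, -6) = (-2, -9, 8), and w × v = (6, -4, -3).
Distance = |w × v| / |v| = √61 / √14 ≈ 2.09.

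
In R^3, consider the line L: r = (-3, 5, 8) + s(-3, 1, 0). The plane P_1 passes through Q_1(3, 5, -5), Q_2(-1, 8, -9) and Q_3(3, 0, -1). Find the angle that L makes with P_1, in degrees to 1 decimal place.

Q_1Q_2 = (-4, 3, -4), Q_1Q_3 = (0, -5, 4); a normal to P_1 is Q_1Q_2 × Q_1Q_3 = (-8, 16, 20).
Using Q_1: P_1 has equation -8x + 16y + 20z = -44.
sin θ = |n·v| / (|n||v|) = |40| / (√720 · √10) = 0.47140.
θ ≈ 28.1°.

28.1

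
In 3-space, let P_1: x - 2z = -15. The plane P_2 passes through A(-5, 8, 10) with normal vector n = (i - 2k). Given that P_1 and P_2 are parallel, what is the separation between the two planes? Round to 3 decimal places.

P_2: n·r = n·A gives x - 2z = -25.
Same normal n = (1, 0, -2) with |n| = √5; distance = |-15 − (-25)| / |n| = 10/√5 ≈ 4.472.

4.472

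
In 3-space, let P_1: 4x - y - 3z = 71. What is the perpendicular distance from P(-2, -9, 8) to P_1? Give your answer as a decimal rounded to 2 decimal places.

n·P − d = (4)·(-2) + (-1)·(-9) + (-3)·(8) − 71 = -94; |n| = √26.
Distance = |-94| / √26 = 94/√26 ≈ 18.43.

18.43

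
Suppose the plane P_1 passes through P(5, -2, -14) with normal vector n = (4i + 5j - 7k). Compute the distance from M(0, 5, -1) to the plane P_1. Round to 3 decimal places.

8.011

P_1: n·r = n·P gives 4x + 5y - 7z = 108.
n·M − d = (4)·(0) + (5)·(5) + (-7)·(-1) − 108 = -76; |n| = √90.
Distance = |-76| / √90 = 76/√90 ≈ 8.011.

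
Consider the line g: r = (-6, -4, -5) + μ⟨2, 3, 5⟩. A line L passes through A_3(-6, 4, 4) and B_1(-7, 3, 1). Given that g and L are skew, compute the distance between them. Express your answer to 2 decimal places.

A direction vector for L is B_1 − A_3 = (-1, -1, -3).
Common perpendicular direction n = (2, 3, 5) × (-1, -1, -3) = (-4, 1, 1).
With w = (-6, 4, 4) − (-6, -4, -5) = (0, 8, 9), w · n = 17.
Distance = |w · n| / |n| = |17| / √18 ≈ 4.01.

4.01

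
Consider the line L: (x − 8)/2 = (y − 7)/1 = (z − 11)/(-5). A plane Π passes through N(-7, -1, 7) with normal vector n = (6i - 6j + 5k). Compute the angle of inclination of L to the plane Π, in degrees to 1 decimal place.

L has direction (2, 1, -5) through (8, 7, 11).
Π: n·r = n·N gives 6x - 6y + 5z = -1.
sin θ = |n·v| / (|n||v|) = |-19| / (√97 · √30) = 0.35221.
θ ≈ 20.6°.

20.6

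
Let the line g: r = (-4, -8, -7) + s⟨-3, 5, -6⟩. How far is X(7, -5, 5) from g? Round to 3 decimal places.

12.581

Taking (-4, -8, -7) on g with direction v = (-3, 5, -6): w = X − (-4, -8, -7) = (11, 3, 12), and w × v = (-78, 30, 64).
Distance = |w × v| / |v| = √11080 / √70 ≈ 12.581.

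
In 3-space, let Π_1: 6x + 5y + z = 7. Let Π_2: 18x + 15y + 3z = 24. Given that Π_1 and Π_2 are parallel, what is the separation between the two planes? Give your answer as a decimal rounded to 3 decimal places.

Rescale Π_2 by 1/3: 6x + 5y + z = 8. Then distance = |7 − 8| / √62 ≈ 0.127.

0.127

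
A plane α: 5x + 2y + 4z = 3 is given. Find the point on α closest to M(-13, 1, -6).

(-3, 5, 2)

Foot = M − λn with λ = (n·M − d)/|n|² = (-87 − 3)/45 = -2.
Foot = (-13, 1, -6) − (-2)·(5, 2, 4) = (-3, 5, 2).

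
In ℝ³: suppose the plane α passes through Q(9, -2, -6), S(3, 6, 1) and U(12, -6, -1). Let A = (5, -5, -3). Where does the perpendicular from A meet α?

QS = (-6, 8, 7), QU = (3, -4, 5); a normal to α is QS × QU = (68, 51, 0).
Using Q: α has equation 68x + 51y = 510.
Foot = A − λn with λ = (n·A − d)/|n|² = (85 − 510)/7225 = -1/17.
Foot = (5, -5, -3) − (-1/17)·(68, 51, 0) = (9, -2, -3).

(9, -2, -3)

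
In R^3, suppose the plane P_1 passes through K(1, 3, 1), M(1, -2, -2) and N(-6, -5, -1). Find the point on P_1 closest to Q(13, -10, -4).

(11, -7, -9)

KM = (0, -5, -3), KN = (-7, -8, -2); a normal to P_1 is KM × KN = (-14, 21, -35).
Using K: P_1 has equation -14x + 21y - 35z = 14.
Foot = Q − λn with λ = (n·Q − d)/|n|² = (-252 − 14)/1862 = -1/7.
Foot = (13, -10, -4) − (-1/7)·(-14, 21, -35) = (11, -7, -9).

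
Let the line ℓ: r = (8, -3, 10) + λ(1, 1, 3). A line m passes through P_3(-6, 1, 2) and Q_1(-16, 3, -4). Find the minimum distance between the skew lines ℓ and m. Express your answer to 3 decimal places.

A direction vector for m is Q_1 − P_3 = (-10, 2, -6).
Common perpendicular direction n = (1, 1, 3) × (-10, 2, -6) = (-12, -24, 12).
With w = (-6, 1, 2) − (8, -3, 10) = (-14, 4, -8), w · n = -24.
Distance = |w · n| / |n| = |-24| / √864 ≈ 0.816.

0.816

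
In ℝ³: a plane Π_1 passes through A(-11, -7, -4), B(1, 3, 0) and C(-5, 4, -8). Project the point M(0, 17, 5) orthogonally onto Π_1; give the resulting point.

(7, 11, -1)

AB = (12, 10, 4), AC = (6, 11, -4); a normal to Π_1 is AB × AC = (-84, 72, 72).
Using A: Π_1 has equation -84x + 72y + 72z = 132.
Foot = M − λn with λ = (n·M − d)/|n|² = (1584 − 132)/17424 = 1/12.
Foot = (0, 17, 5) − (1/12)·(-84, 72, 72) = (7, 11, -1).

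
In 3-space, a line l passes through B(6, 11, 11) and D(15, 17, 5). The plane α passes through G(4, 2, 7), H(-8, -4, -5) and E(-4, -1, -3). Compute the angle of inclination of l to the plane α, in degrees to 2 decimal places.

A direction vector for l is D − B = (9, 6, -6).
GH = (-12, -6, -12), GE = (-8, -3, -10); a normal to α is GH × GE = (24, -24, -12).
Using G: α has equation 24x - 24y - 12z = -36.
sin θ = |n·v| / (|n||v|) = |144| / (√1296 · √153) = 0.32338.
θ ≈ 18.87°.

18.87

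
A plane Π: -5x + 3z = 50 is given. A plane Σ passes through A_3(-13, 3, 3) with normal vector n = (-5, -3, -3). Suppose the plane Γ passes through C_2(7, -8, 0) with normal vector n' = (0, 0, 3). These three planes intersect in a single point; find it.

(-10, 1, 0)

Σ: n·r = n·A_3 gives -5x - 3y - 3z = 47.
Γ: n'·r = n'·C_2 gives 3z = 0.
Solving the 3×3 linear system -5x + 3z = 50, -5x - 3y - 3z = 47, 3z = 0 (e.g. by elimination or Cramer's rule, determinant = 45) gives (-10, 1, 0).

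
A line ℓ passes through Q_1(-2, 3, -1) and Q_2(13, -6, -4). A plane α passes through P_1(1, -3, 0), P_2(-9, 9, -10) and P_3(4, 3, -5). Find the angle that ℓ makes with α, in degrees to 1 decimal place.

A direction vector for ℓ is Q_2 − Q_1 = (15, -9, -3).
P_1P_2 = (-10, 12, -10), P_1P_3 = (3, 6, -5); a normal to α is P_1P_2 × P_1P_3 = (0, -80, -96).
Using P_1: α has equation -80y - 96z = 240.
sin θ = |n·v| / (|n||v|) = |1008| / (√15616 · √315) = 0.45449.
θ ≈ 27.0°.

27.0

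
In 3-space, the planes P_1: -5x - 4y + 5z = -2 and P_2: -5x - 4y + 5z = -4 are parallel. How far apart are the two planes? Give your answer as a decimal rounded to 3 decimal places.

0.246

Same normal n = (-5, -4, 5) with |n| = √66; distance = |-2 − (-4)| / |n| = 2/√66 ≈ 0.246.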